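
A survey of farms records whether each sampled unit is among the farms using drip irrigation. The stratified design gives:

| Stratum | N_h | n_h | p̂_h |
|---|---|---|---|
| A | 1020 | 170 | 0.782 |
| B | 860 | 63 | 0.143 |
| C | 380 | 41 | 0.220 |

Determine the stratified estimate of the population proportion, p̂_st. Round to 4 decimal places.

p̂_st ≈ 0.4443

N = 2260; stratum weights W_h = N_h/N.
p̂_st = Σ W_h p̂_h = (1020·0.782 + 860·0.143 + 380·0.220)/2260 = 0.44435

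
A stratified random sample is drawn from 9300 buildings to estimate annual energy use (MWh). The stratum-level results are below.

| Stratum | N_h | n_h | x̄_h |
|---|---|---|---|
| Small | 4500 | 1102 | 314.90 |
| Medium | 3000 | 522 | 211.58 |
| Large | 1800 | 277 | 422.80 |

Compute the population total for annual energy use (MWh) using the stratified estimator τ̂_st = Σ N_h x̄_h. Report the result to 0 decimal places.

τ̂_st ≈ 2812830

τ̂_st = Σ N_h x̄_h = 4500·314.90 + 3000·211.58 + 1800·422.80 = 2812830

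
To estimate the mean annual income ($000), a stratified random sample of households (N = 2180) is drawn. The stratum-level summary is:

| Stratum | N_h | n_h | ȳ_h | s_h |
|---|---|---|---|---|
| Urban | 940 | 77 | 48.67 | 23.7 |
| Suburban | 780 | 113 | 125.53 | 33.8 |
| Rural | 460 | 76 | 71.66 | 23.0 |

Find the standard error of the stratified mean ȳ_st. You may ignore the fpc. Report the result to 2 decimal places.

SE(ȳ_st) ≈ 1.72

V̂(ȳ_st) = Σ W_h² s_h²/n_h, with W_h = N_h/N and N = 2180:
  stratum Urban: (940/2180)²·23.7²/77 = 1.35628
  stratum Suburban: (780/2180)²·33.8²/113 = 1.29429
  stratum Rural: (460/2180)²·23.0²/76 = 0.309917
V̂(ȳ_st) = 2.96048
SE(ȳ_st) = √2.96048 = 1.72061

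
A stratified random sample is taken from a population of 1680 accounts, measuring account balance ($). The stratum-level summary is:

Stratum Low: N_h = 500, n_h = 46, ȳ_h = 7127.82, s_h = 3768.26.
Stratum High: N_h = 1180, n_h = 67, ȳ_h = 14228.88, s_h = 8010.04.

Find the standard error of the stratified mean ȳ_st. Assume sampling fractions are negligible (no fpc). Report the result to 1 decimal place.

V̂(ȳ_st) = Σ W_h² s_h²/n_h, with W_h = N_h/N and N = 1680:
  stratum Low: (500/1680)²·3768.26²/46 = 27342.9
  stratum High: (1180/1680)²·8010.04²/67 = 472433
V̂(ȳ_st) = 499776
SE(ȳ_st) = √499776 = 706.948

SE(ȳ_st) ≈ 706.9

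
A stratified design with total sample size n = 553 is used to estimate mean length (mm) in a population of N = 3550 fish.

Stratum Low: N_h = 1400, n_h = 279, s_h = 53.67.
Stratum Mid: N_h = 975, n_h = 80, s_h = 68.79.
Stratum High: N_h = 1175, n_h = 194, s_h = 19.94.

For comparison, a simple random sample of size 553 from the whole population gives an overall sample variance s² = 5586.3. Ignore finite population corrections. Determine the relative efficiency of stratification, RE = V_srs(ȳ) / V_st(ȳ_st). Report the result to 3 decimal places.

V̂(ȳ_st) = Σ W_h² s_h²/n_h, with W_h = N_h/N and N = 3550:
  stratum Low: (1400/3550)²·53.67²/279 = 1.60568
  stratum Mid: (975/3550)²·68.79²/80 = 4.46183
  stratum High: (1175/3550)²·19.94²/194 = 0.224526
V_st = 6.29204
V_srs = s²/n = 5586.3/553 = 10.1018
Relative efficiency = V_srs / V_st = 10.1018/6.29204 = 1.6055

RE ≈ 1.605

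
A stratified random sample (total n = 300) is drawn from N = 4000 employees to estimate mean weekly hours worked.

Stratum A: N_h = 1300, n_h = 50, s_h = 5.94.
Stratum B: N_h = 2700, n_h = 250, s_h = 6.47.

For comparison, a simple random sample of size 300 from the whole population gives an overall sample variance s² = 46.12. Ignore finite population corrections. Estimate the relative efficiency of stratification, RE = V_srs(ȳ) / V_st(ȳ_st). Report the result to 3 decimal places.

V̂(ȳ_st) = Σ W_h² s_h²/n_h, with W_h = N_h/N and N = 4000:
  stratum A: (1300/4000)²·5.94²/50 = 0.0745366
  stratum B: (2700/4000)²·6.47²/250 = 0.0762915
V_st = 0.150828
V_srs = s²/n = 46.12/300 = 0.153733
Relative efficiency = V_srs / V_st = 0.153733/0.150828 = 1.0193

RE ≈ 1.019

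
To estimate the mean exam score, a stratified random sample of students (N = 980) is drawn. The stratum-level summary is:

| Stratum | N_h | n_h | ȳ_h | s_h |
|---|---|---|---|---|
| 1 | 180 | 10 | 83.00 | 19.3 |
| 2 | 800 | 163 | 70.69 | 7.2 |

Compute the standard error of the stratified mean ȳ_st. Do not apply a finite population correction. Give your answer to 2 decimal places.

SE(ȳ_st) ≈ 1.21

V̂(ȳ_st) = Σ W_h² s_h²/n_h, with W_h = N_h/N and N = 980:
  stratum 1: (180/980)²·19.3²/10 = 1.25663
  stratum 2: (800/980)²·7.2²/163 = 0.211936
V̂(ȳ_st) = 1.46857
SE(ȳ_st) = √1.46857 = 1.21184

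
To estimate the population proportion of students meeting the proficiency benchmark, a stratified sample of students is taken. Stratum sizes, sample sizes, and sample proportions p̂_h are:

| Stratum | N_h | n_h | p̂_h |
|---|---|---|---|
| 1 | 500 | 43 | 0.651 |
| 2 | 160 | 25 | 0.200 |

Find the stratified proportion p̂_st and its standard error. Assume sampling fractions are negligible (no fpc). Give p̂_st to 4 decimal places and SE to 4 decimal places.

p̂_st ≈ 0.5417, SE ≈ 0.0591

N = 660; stratum weights W_h = N_h/N.
p̂_st = Σ W_h p̂_h = (500·0.651 + 160·0.200)/660 = 0.54167
V̂(p̂_st) = Σ W_h² p̂_h(1−p̂_h)/(n_h−1):
  stratum 1: (500/660)²·0.651·0.349/42 = 0.00310463
  stratum 2: (160/660)²·0.200·0.800/24 = 0.000391797
V̂(p̂_st) = 0.00349642; SE = √V̂ = 0.0591306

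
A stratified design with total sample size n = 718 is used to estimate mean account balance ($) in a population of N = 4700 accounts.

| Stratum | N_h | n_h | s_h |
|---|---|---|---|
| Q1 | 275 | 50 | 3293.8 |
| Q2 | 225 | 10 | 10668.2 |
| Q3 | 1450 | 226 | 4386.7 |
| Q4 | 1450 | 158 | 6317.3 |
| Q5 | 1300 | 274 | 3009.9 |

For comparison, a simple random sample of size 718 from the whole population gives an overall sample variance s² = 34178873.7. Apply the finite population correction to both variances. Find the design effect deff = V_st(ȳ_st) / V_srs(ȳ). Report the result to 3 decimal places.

V̂(ȳ_st) = Σ W_h² (1 − n_h/N_h) s_h²/n_h, with W_h = N_h/N and N = 4700:
  stratum Q1: (275/4700)²·(1 − 50/275)·3293.8²/50 = 607.777
  stratum Q2: (225/4700)²·(1 − 10/225)·10668.2²/10 = 24923.4
  stratum Q3: (1450/4700)²·(1 − 226/1450)·4386.7²/226 = 6841.02
  stratum Q4: (1450/4700)²·(1 − 158/1450)·6317.3²/158 = 21421
  stratum Q5: (1300/4700)²·(1 − 274/1300)·3009.9²/274 = 1996.4
V_st = 55789.7
V_srs = (1 − 718/4700)·34178873.7/718 = 40330.8
deff = V_st / V_srs = 55789.7/40330.8 = 1.3833

deff ≈ 1.383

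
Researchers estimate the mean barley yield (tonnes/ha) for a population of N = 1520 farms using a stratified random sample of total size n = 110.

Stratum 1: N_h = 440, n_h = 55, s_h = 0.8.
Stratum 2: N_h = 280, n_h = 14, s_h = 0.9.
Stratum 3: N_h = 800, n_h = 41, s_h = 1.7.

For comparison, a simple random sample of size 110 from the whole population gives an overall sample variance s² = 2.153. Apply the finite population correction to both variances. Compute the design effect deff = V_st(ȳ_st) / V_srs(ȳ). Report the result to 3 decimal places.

deff ≈ 1.170

V̂(ȳ_st) = Σ W_h² (1 − n_h/N_h) s_h²/n_h, with W_h = N_h/N and N = 1520:
  stratum 1: (440/1520)²·(1 − 55/440)·0.8²/55 = 0.000853186
  stratum 2: (280/1520)²·(1 − 14/280)·0.9²/14 = 0.00186513
  stratum 3: (800/1520)²·(1 − 41/800)·1.7²/41 = 0.018525
V_st = 0.0212433
V_srs = (1 − 110/1520)·2.153/110 = 0.0181563
deff = V_st / V_srs = 0.0212433/0.0181563 = 1.1700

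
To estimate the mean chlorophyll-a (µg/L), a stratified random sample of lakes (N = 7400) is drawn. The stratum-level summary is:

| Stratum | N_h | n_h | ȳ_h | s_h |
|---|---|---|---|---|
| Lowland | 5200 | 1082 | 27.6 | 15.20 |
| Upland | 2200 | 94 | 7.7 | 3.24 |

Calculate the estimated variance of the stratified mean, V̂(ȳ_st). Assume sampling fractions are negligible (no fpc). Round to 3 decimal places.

V̂(ȳ_st) = Σ W_h² s_h²/n_h, with W_h = N_h/N and N = 7400:
  stratum Lowland: (5200/7400)²·15.20²/1082 = 0.105439
  stratum Upland: (2200/7400)²·3.24²/94 = 0.00987061
V̂(ȳ_st) = 0.11531

V̂(ȳ_st) ≈ 0.115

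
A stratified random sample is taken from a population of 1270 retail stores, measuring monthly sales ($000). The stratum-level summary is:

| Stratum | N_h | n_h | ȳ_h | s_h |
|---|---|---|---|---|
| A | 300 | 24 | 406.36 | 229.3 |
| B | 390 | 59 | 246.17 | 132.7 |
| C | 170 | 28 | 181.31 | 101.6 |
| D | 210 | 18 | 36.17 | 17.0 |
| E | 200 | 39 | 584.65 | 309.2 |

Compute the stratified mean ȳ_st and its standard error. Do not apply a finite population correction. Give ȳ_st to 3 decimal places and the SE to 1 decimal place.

ȳ_st ≈ 293.908, SE ≈ 14.8

ȳ_st = Σ W_h ȳ_h = (300·406.36 + 390·246.17 + 170·181.31 + 210·36.17 + 200·584.65)/1270 = 293.90764
V̂(ȳ_st) = Σ W_h² s_h²/n_h, with W_h = N_h/N and N = 1270:
  stratum A: (300/1270)²·229.3²/24 = 122.245
  stratum B: (390/1270)²·132.7²/59 = 28.1457
  stratum C: (170/1270)²·101.6²/28 = 6.60571
  stratum D: (210/1270)²·17.0²/18 = 0.438992
  stratum E: (200/1270)²·309.2²/39 = 60.7949
V̂(ȳ_st) = 218.23
SE(ȳ_st) = √218.23 = 14.7726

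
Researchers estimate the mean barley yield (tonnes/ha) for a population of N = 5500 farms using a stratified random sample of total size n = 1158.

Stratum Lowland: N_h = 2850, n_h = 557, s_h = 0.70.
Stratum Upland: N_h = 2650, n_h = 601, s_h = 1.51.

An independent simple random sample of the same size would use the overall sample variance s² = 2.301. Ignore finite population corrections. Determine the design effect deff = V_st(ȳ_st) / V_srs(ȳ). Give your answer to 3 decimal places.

deff ≈ 0.562

V̂(ȳ_st) = Σ W_h² s_h²/n_h, with W_h = N_h/N and N = 5500:
  stratum Lowland: (2850/5500)²·0.70²/557 = 0.000236214
  stratum Upland: (2650/5500)²·1.51²/601 = 0.000880736
V_st = 0.00111695
V_srs = s²/n = 2.301/1158 = 0.00198705
deff = V_st / V_srs = 0.00111695/0.00198705 = 0.5621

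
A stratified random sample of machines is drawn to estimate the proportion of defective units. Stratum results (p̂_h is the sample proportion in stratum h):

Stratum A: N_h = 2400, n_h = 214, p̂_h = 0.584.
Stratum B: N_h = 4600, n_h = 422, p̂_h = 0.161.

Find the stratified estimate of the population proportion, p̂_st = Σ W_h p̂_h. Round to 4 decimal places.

p̂_st ≈ 0.3060

N = 7000; stratum weights W_h = N_h/N.
p̂_st = Σ W_h p̂_h = (2400·0.584 + 4600·0.161)/7000 = 0.30603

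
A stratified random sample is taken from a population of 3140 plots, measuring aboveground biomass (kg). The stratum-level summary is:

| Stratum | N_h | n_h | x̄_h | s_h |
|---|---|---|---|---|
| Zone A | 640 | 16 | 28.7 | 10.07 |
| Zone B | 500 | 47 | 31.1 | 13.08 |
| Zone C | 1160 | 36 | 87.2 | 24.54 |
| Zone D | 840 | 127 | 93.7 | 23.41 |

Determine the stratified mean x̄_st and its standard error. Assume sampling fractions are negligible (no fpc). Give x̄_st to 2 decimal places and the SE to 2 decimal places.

x̄_st ≈ 68.08, SE ≈ 1.72

x̄_st = Σ W_h x̄_h = (640·28.7 + 500·31.1 + 1160·87.2 + 840·93.7)/3140 = 68.08217
V̂(x̄_st) = Σ W_h² s_h²/n_h, with W_h = N_h/N and N = 3140:
  stratum Zone A: (640/3140)²·10.07²/16 = 0.263293
  stratum Zone B: (500/3140)²·13.08²/47 = 0.0922993
  stratum Zone C: (1160/3140)²·24.54²/36 = 2.28299
  stratum Zone D: (840/3140)²·23.41²/127 = 0.308815
V̂(x̄_st) = 2.94739
SE(x̄_st) = √2.94739 = 1.7168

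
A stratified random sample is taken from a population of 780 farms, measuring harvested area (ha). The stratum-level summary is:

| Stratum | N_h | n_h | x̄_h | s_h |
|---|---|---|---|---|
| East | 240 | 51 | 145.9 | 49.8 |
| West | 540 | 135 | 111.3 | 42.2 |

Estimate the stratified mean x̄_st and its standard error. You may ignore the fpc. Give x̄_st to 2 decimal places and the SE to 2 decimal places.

x̄_st = Σ W_h x̄_h = (240·145.9 + 540·111.3)/780 = 121.94615
V̂(x̄_st) = Σ W_h² s_h²/n_h, with W_h = N_h/N and N = 780:
  stratum East: (240/780)²·49.8²/51 = 4.60386
  stratum West: (540/780)²·42.2²/135 = 6.32251
V̂(x̄_st) = 10.9264
SE(x̄_st) = √10.9264 = 3.30551

x̄_st ≈ 121.95, SE ≈ 3.31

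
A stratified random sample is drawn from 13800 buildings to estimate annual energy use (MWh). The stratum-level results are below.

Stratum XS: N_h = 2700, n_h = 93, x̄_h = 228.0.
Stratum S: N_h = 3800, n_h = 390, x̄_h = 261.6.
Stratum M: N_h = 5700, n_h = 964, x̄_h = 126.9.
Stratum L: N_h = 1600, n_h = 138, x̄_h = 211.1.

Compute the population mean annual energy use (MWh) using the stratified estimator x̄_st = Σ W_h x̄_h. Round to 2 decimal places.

x̄_st ≈ 193.53

N = Σ N_h = 13800. Stratum weights W_h = N_h/N.
x̄_st = (2700·228.0 + 3800·261.6 + 5700·126.9 + 1600·211.1) / 13800 = 193.5341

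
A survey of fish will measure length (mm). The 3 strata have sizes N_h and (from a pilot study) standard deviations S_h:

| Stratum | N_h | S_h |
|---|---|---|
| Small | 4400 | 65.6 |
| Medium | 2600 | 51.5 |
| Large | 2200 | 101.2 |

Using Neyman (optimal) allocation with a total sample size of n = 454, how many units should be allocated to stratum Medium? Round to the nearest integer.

94

Neyman allocation: n_h = n · N_h S_h / Σ N_i S_i, with n = 454.
  stratum Small: N_h·S_h = 4400·65.6 = 288640.00
  stratum Medium: N_h·S_h = 2600·51.5 = 133900.00
  stratum Large: N_h·S_h = 2200·101.2 = 222640.00
Σ N_h S_h = 645180.00
n for stratum Medium = 454·133900.00/645180.00 = 94.223 → 94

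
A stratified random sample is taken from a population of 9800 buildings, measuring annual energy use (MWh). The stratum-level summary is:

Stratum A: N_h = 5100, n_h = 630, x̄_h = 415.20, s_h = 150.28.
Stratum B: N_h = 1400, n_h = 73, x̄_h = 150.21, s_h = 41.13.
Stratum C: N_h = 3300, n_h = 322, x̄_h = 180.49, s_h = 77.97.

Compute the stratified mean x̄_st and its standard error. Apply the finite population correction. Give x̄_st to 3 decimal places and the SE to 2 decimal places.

x̄_st = Σ W_h x̄_h = (5100·415.20 + 1400·150.21 + 3300·180.49)/9800 = 298.30929
V̂(x̄_st) = Σ W_h² (1 − n_h/N_h) s_h²/n_h, with W_h = N_h/N and N = 9800:
  stratum A: (5100/9800)²·(1 − 630/5100)·150.28²/630 = 8.50917
  stratum B: (1400/9800)²·(1 − 73/1400)·41.13²/73 = 0.448272
  stratum C: (3300/9800)²·(1 − 322/3300)·77.97²/322 = 1.9319
V̂(x̄_st) = 10.8893
SE(x̄_st) = √10.8893 = 3.2999

x̄_st ≈ 298.309, SE ≈ 3.30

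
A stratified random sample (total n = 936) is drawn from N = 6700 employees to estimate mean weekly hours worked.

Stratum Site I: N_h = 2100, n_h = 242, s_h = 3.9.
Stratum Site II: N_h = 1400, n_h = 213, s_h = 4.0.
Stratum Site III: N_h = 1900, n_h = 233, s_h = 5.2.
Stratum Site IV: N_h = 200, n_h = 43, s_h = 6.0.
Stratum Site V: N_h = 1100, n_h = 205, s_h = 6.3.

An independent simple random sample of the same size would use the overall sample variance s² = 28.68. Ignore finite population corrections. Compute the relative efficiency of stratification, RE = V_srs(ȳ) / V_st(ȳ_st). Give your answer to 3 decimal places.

RE ≈ 1.238

V̂(ȳ_st) = Σ W_h² s_h²/n_h, with W_h = N_h/N and N = 6700:
  stratum Site I: (2100/6700)²·3.9²/242 = 0.00617451
  stratum Site II: (1400/6700)²·4.0²/213 = 0.0032798
  stratum Site III: (1900/6700)²·5.2²/233 = 0.00933272
  stratum Site IV: (200/6700)²·6.0²/43 = 0.00074601
  stratum Site V: (1100/6700)²·6.3²/205 = 0.00521871
V_st = 0.0247518
V_srs = s²/n = 28.68/936 = 0.030641
Relative efficiency = V_srs / V_st = 0.030641/0.0247518 = 1.2379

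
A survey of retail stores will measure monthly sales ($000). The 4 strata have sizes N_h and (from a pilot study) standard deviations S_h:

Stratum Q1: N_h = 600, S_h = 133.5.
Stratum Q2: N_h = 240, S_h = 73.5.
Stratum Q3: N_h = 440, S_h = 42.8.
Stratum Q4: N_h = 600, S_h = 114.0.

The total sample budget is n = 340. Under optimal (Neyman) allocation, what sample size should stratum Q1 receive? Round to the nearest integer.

147

Neyman allocation: n_h = n · N_h S_h / Σ N_i S_i, with n = 340.
  stratum Q1: N_h·S_h = 600·133.5 = 80100.00
  stratum Q2: N_h·S_h = 240·73.5 = 17640.00
  stratum Q3: N_h·S_h = 440·42.8 = 18832.00
  stratum Q4: N_h·S_h = 600·114.0 = 68400.00
Σ N_h S_h = 184972.00
n for stratum Q1 = 340·80100.00/184972.00 = 147.233 → 147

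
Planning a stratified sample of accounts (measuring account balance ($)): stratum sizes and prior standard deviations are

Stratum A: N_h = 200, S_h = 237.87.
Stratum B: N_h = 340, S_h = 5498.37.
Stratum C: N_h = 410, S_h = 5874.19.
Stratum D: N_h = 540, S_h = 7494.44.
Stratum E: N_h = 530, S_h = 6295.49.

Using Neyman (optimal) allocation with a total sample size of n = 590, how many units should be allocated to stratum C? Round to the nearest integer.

Neyman allocation: n_h = n · N_h S_h / Σ N_i S_i, with n = 590.
  stratum A: N_h·S_h = 200·237.87 = 47574.00
  stratum B: N_h·S_h = 340·5498.37 = 1869445.80
  stratum C: N_h·S_h = 410·5874.19 = 2408417.90
  stratum D: N_h·S_h = 540·7494.44 = 4046997.60
  stratum E: N_h·S_h = 530·6295.49 = 3336609.70
Σ N_h S_h = 11709045.00
n for stratum C = 590·2408417.90/11709045.00 = 121.356 → 121

121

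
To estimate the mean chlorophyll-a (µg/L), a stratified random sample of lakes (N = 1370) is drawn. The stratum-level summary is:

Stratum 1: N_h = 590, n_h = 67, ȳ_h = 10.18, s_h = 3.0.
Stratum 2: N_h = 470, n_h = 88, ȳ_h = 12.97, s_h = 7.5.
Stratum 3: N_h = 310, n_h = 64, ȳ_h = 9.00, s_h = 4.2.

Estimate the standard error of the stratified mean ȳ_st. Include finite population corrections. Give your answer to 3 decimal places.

V̂(ȳ_st) = Σ W_h² (1 − n_h/N_h) s_h²/n_h, with W_h = N_h/N and N = 1370:
  stratum 1: (590/1370)²·(1 − 67/590)·3.0²/67 = 0.0220841
  stratum 2: (470/1370)²·(1 − 88/470)·7.5²/88 = 0.0611449
  stratum 3: (310/1370)²·(1 − 64/310)·4.2²/64 = 0.0111989
V̂(ȳ_st) = 0.0944279
SE(ȳ_st) = √0.0944279 = 0.307291

SE(ȳ_st) ≈ 0.307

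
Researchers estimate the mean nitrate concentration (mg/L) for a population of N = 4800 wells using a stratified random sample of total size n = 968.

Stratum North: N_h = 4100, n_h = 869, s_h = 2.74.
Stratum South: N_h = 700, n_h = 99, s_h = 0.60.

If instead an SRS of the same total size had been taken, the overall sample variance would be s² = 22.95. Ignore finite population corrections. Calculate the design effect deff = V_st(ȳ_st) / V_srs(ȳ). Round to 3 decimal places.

deff ≈ 0.269

V̂(ȳ_st) = Σ W_h² s_h²/n_h, with W_h = N_h/N and N = 4800:
  stratum North: (4100/4800)²·2.74²/869 = 0.00630328
  stratum South: (700/4800)²·0.60²/99 = 7.73359e-05
V_st = 0.00638062
V_srs = s²/n = 22.95/968 = 0.0237087
deff = V_st / V_srs = 0.00638062/0.0237087 = 0.2691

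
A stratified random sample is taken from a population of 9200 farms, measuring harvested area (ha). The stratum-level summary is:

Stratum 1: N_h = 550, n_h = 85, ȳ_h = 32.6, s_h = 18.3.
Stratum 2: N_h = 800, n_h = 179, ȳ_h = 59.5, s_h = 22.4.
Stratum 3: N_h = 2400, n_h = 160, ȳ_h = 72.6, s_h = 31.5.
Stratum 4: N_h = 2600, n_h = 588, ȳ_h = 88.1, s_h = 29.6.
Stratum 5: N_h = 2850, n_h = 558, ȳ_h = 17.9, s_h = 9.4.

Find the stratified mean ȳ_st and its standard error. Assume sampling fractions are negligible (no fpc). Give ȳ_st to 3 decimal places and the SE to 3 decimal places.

ȳ_st ≈ 56.505, SE ≈ 0.769

ȳ_st = Σ W_h ȳ_h = (550·32.6 + 800·59.5 + 2400·72.6 + 2600·88.1 + 2850·17.9)/9200 = 56.50489
V̂(ȳ_st) = Σ W_h² s_h²/n_h, with W_h = N_h/N and N = 9200:
  stratum 1: (550/9200)²·18.3²/85 = 0.014081
  stratum 2: (800/9200)²·22.4²/179 = 0.0211957
  stratum 3: (2400/9200)²·31.5²/160 = 0.422034
  stratum 4: (2600/9200)²·29.6²/588 = 0.119008
  stratum 5: (2850/9200)²·9.4²/558 = 0.0151962
V̂(ȳ_st) = 0.591516
SE(ȳ_st) = √0.591516 = 0.769101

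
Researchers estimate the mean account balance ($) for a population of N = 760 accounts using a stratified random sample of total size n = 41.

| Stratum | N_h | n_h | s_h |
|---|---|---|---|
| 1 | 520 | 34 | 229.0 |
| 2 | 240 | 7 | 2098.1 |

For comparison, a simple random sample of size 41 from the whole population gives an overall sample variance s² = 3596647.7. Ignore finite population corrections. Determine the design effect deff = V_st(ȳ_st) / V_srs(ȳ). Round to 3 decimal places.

deff ≈ 0.723

V̂(ȳ_st) = Σ W_h² s_h²/n_h, with W_h = N_h/N and N = 760:
  stratum 1: (520/760)²·229.0²/34 = 722.057
  stratum 2: (240/760)²·2098.1²/7 = 62711.9
V_st = 63433.9
V_srs = s²/n = 3596647.7/41 = 87723.1
deff = V_st / V_srs = 63433.9/87723.1 = 0.7231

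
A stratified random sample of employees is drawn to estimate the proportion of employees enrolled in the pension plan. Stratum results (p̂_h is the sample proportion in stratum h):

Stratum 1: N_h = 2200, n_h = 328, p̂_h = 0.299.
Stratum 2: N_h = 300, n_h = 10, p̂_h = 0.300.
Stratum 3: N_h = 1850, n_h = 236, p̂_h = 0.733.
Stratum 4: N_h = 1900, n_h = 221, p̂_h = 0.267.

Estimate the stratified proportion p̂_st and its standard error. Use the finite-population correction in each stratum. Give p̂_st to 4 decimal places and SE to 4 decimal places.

p̂_st ≈ 0.4178, SE ≈ 0.0160

N = 6250; stratum weights W_h = N_h/N.
p̂_st = Σ W_h p̂_h = (2200·0.299 + 300·0.300 + 1850·0.733 + 1900·0.267)/6250 = 0.41778
V̂(p̂_st) = Σ W_h² (1 − n_h/N_h) p̂_h(1−p̂_h)/(n_h−1):
  stratum 1: (2200/6250)²·(1 − 328/2200)·0.299·0.701/327 = 6.75787e-05
  stratum 2: (300/6250)²·(1 − 10/300)·0.300·0.700/9 = 5.1968e-05
  stratum 3: (1850/6250)²·(1 − 236/1850)·0.733·0.267/235 = 6.36594e-05
  stratum 4: (1900/6250)²·(1 − 221/1900)·0.267·0.733/220 = 7.26502e-05
V̂(p̂_st) = 0.000255856; SE = √V̂ = 0.0159955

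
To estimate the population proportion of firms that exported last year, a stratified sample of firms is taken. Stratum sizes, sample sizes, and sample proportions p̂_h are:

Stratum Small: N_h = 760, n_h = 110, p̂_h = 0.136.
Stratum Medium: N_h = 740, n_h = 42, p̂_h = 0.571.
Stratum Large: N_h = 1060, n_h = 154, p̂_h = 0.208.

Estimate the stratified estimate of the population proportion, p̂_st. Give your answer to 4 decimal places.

N = 2560; stratum weights W_h = N_h/N.
p̂_st = Σ W_h p̂_h = (760·0.136 + 740·0.571 + 1060·0.208)/2560 = 0.29155

p̂_st ≈ 0.2916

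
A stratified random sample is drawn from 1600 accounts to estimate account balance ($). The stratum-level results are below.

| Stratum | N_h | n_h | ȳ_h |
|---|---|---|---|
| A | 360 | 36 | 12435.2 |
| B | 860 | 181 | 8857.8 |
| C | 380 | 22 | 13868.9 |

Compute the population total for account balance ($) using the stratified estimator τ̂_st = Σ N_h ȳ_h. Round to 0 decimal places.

τ̂_st ≈ 17364562

τ̂_st = Σ N_h ȳ_h = 360·12435.2 + 860·8857.8 + 380·13868.9 = 17364562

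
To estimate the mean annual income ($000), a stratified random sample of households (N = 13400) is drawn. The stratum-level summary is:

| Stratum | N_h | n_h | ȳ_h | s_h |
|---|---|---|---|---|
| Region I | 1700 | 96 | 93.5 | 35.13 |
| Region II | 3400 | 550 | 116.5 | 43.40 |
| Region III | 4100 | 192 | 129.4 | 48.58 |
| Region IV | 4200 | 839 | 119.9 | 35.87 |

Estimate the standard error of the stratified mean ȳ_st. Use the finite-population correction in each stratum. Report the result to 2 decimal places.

SE(ȳ_st) ≈ 1.26

V̂(ȳ_st) = Σ W_h² (1 − n_h/N_h) s_h²/n_h, with W_h = N_h/N and N = 13400:
  stratum Region I: (1700/13400)²·(1 − 96/1700)·35.13²/96 = 0.195222
  stratum Region II: (3400/13400)²·(1 − 550/3400)·43.40²/550 = 0.184812
  stratum Region III: (4100/13400)²·(1 − 192/4100)·48.58²/192 = 1.09684
  stratum Region IV: (4200/13400)²·(1 − 839/4200)·35.87²/839 = 0.120562
V̂(ȳ_st) = 1.59743
SE(ȳ_st) = √1.59743 = 1.2639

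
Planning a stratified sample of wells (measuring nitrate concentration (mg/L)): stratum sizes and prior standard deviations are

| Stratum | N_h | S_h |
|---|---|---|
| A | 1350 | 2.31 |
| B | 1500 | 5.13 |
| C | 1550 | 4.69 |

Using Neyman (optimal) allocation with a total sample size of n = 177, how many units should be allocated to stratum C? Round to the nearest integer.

71

Neyman allocation: n_h = n · N_h S_h / Σ N_i S_i, with n = 177.
  stratum A: N_h·S_h = 1350·2.31 = 3118.50
  stratum B: N_h·S_h = 1500·5.13 = 7695.00
  stratum C: N_h·S_h = 1550·4.69 = 7269.50
Σ N_h S_h = 18083.00
n for stratum C = 177·7269.50/18083.00 = 71.155 → 71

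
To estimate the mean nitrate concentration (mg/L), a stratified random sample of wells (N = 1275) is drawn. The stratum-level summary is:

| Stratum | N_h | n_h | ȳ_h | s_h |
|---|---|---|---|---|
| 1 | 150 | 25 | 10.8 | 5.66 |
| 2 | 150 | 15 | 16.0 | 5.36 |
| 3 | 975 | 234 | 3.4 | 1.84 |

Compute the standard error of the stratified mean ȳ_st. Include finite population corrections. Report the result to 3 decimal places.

V̂(ȳ_st) = Σ W_h² (1 − n_h/N_h) s_h²/n_h, with W_h = N_h/N and N = 1275:
  stratum 1: (150/1275)²·(1 − 25/150)·5.66²/25 = 0.01478
  stratum 2: (150/1275)²·(1 − 15/150)·5.36²/15 = 0.0238585
  stratum 3: (975/1275)²·(1 − 234/975)·1.84²/234 = 0.00643017
V̂(ȳ_st) = 0.0450686
SE(ȳ_st) = √0.0450686 = 0.212294

SE(ȳ_st) ≈ 0.212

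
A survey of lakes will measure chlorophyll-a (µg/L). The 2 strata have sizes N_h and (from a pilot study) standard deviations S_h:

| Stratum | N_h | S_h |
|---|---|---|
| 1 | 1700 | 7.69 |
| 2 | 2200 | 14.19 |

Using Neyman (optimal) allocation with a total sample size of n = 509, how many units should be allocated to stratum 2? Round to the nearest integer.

359

Neyman allocation: n_h = n · N_h S_h / Σ N_i S_i, with n = 509.
  stratum 1: N_h·S_h = 1700·7.69 = 13073.00
  stratum 2: N_h·S_h = 2200·14.19 = 31218.00
Σ N_h S_h = 44291.00
n for stratum 2 = 509·31218.00/44291.00 = 358.763 → 359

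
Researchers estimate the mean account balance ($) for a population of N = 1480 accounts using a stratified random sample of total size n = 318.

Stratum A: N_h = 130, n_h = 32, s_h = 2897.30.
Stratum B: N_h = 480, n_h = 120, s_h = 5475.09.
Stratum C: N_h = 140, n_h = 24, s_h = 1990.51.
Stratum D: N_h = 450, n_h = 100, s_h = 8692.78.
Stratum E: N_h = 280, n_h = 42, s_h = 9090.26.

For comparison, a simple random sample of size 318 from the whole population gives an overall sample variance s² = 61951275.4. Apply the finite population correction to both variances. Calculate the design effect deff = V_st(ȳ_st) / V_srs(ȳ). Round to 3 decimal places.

deff ≈ 0.893

V̂(ȳ_st) = Σ W_h² (1 − n_h/N_h) s_h²/n_h, with W_h = N_h/N and N = 1480:
  stratum A: (130/1480)²·(1 − 32/130)·2897.30²/32 = 1525.75
  stratum B: (480/1480)²·(1 − 120/480)·5475.09²/120 = 19707
  stratum C: (140/1480)²·(1 − 24/140)·1990.51²/24 = 1224
  stratum D: (450/1480)²·(1 − 100/450)·8692.78²/100 = 54334.4
  stratum E: (280/1480)²·(1 − 42/280)·9090.26²/42 = 59857
V_st = 136648
V_srs = (1 − 318/1480)·61951275.4/318 = 152956
deff = V_st / V_srs = 136648/152956 = 0.8934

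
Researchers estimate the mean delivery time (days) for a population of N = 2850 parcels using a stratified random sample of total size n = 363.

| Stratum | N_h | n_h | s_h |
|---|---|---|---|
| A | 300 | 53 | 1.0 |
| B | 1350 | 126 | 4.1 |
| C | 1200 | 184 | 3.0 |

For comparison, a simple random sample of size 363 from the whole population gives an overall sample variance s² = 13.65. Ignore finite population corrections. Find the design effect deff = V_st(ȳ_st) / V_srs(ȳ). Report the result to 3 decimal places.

V̂(ȳ_st) = Σ W_h² s_h²/n_h, with W_h = N_h/N and N = 2850:
  stratum A: (300/2850)²·1.0²/53 = 0.000209063
  stratum B: (1350/2850)²·4.1²/126 = 0.0299347
  stratum C: (1200/2850)²·3.0²/184 = 0.00867156
V_st = 0.0388153
V_srs = s²/n = 13.65/363 = 0.0376033
deff = V_st / V_srs = 0.0388153/0.0376033 = 1.0322

deff ≈ 1.032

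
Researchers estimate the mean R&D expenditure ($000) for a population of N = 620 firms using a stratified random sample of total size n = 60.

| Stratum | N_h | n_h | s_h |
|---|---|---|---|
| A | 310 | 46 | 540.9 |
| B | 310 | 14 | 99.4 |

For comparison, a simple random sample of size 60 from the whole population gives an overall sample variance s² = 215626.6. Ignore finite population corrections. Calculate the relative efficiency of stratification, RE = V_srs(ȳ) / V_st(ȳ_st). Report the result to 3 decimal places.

V̂(ȳ_st) = Σ W_h² s_h²/n_h, with W_h = N_h/N and N = 620:
  stratum A: (310/620)²·540.9²/46 = 1590.07
  stratum B: (310/620)²·99.4²/14 = 176.435
V_st = 1766.5
V_srs = s²/n = 215626.6/60 = 3593.78
Relative efficiency = V_srs / V_st = 3593.78/1766.5 = 2.0344

RE ≈ 2.034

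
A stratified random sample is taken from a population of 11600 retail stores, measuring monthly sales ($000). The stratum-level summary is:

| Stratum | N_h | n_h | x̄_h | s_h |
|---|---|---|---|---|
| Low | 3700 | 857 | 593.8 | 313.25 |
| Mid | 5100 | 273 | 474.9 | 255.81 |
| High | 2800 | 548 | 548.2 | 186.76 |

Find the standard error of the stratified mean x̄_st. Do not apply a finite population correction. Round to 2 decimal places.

V̂(x̄_st) = Σ W_h² s_h²/n_h, with W_h = N_h/N and N = 11600:
  stratum Low: (3700/11600)²·313.25²/857 = 11.649
  stratum Mid: (5100/11600)²·255.81²/273 = 46.3337
  stratum High: (2800/11600)²·186.76²/548 = 3.70841
V̂(x̄_st) = 61.6911
SE(x̄_st) = √61.6911 = 7.85437

SE(x̄_st) ≈ 7.85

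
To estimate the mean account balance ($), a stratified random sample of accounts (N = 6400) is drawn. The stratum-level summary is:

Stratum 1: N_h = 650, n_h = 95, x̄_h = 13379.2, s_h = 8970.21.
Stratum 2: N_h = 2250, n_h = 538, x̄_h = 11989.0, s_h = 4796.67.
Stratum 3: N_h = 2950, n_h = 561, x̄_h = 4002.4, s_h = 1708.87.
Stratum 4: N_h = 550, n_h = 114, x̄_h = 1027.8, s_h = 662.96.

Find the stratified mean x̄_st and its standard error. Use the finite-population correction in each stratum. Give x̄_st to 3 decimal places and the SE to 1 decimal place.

x̄_st ≈ 7506.891, SE ≈ 111.4

x̄_st = Σ W_h x̄_h = (650·13379.2 + 2250·11989.0 + 2950·4002.4 + 550·1027.8)/6400 = 7506.89062
V̂(x̄_st) = Σ W_h² (1 − n_h/N_h) s_h²/n_h, with W_h = N_h/N and N = 6400:
  stratum 1: (650/6400)²·(1 − 95/650)·8970.21²/95 = 7459.81
  stratum 2: (2250/6400)²·(1 − 538/2250)·4796.67²/538 = 4021.83
  stratum 3: (2950/6400)²·(1 − 561/2950)·1708.87²/561 = 895.64
  stratum 4: (550/6400)²·(1 − 114/550)·662.96²/114 = 22.5714
V̂(x̄_st) = 12399.9
SE(x̄_st) = √12399.9 = 111.355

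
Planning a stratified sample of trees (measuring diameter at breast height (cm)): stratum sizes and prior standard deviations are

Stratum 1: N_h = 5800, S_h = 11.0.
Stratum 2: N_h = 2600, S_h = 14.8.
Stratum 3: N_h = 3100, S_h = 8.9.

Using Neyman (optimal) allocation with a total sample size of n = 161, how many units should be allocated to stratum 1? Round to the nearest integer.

Neyman allocation: n_h = n · N_h S_h / Σ N_i S_i, with n = 161.
  stratum 1: N_h·S_h = 5800·11.0 = 63800.00
  stratum 2: N_h·S_h = 2600·14.8 = 38480.00
  stratum 3: N_h·S_h = 3100·8.9 = 27590.00
Σ N_h S_h = 129870.00
n for stratum 1 = 161·63800.00/129870.00 = 79.093 → 79

79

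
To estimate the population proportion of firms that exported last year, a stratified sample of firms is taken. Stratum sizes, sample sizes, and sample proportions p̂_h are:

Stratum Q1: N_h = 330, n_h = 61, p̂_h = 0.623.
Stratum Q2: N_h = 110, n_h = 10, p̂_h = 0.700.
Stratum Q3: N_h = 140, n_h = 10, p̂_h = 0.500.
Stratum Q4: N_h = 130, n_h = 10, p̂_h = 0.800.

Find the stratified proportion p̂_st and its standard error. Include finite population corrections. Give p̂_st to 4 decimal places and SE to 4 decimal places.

N = 710; stratum weights W_h = N_h/N.
p̂_st = Σ W_h p̂_h = (330·0.623 + 110·0.700 + 140·0.500 + 130·0.800)/710 = 0.64308
V̂(p̂_st) = Σ W_h² (1 − n_h/N_h) p̂_h(1−p̂_h)/(n_h−1):
  stratum Q1: (330/710)²·(1 − 61/330)·0.623·0.377/60 = 0.000689331
  stratum Q2: (110/710)²·(1 − 10/110)·0.700·0.300/9 = 0.000509158
  stratum Q3: (140/710)²·(1 − 10/140)·0.500·0.500/9 = 0.00100289
  stratum Q4: (130/710)²·(1 − 10/130)·0.800·0.200/9 = 0.000550155
V̂(p̂_st) = 0.00275153; SE = √V̂ = 0.052455

p̂_st ≈ 0.6431, SE ≈ 0.0525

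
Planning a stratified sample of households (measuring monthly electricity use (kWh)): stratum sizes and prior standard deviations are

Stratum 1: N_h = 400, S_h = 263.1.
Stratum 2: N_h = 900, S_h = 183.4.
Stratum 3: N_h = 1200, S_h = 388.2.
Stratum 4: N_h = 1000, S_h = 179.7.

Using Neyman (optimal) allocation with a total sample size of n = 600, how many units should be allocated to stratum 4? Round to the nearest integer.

Neyman allocation: n_h = n · N_h S_h / Σ N_i S_i, with n = 600.
  stratum 1: N_h·S_h = 400·263.1 = 105240.00
  stratum 2: N_h·S_h = 900·183.4 = 165060.00
  stratum 3: N_h·S_h = 1200·388.2 = 465840.00
  stratum 4: N_h·S_h = 1000·179.7 = 179700.00
Σ N_h S_h = 915840.00
n for stratum 4 = 600·179700.00/915840.00 = 117.728 → 118

118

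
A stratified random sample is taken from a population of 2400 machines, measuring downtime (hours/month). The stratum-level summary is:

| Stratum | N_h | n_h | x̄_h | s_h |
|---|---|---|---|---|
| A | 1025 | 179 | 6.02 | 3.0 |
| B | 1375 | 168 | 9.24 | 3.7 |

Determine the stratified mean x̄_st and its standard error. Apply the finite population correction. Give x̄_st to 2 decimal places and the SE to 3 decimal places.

x̄_st ≈ 7.86, SE ≈ 0.176

x̄_st = Σ W_h x̄_h = (1025·6.02 + 1375·9.24)/2400 = 7.86479
V̂(x̄_st) = Σ W_h² (1 − n_h/N_h) s_h²/n_h, with W_h = N_h/N and N = 2400:
  stratum A: (1025/2400)²·(1 − 179/1025)·3.0²/179 = 0.0075694
  stratum B: (1375/2400)²·(1 − 168/1375)·3.7²/168 = 0.0234791
V̂(x̄_st) = 0.0310485
SE(x̄_st) = √0.0310485 = 0.176206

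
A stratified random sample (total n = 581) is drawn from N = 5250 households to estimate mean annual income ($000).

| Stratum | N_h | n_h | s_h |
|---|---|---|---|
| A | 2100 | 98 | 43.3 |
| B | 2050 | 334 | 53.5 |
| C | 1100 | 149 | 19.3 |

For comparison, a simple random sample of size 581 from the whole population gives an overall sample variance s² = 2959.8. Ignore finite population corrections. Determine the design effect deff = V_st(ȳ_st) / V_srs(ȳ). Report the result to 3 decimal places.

V̂(ȳ_st) = Σ W_h² s_h²/n_h, with W_h = N_h/N and N = 5250:
  stratum A: (2100/5250)²·43.3²/98 = 3.06104
  stratum B: (2050/5250)²·53.5²/334 = 1.30662
  stratum C: (1100/5250)²·19.3²/149 = 0.109748
V_st = 4.47742
V_srs = s²/n = 2959.8/581 = 5.09432
deff = V_st / V_srs = 4.47742/5.09432 = 0.8789

deff ≈ 0.879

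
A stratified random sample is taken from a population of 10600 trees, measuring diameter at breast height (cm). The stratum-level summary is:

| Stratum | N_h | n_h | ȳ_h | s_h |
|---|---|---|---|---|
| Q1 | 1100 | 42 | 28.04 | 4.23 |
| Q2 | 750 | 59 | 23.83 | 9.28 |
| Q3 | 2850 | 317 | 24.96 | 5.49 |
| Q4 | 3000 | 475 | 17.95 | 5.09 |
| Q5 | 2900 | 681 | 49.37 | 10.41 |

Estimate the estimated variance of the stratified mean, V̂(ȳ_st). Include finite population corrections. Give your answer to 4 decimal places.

V̂(ȳ_st) ≈ 0.0300

V̂(ȳ_st) = Σ W_h² (1 − n_h/N_h) s_h²/n_h, with W_h = N_h/N and N = 10600:
  stratum Q1: (1100/10600)²·(1 − 42/1100)·4.23²/42 = 0.00441264
  stratum Q2: (750/10600)²·(1 − 59/750)·9.28²/59 = 0.00673242
  stratum Q3: (2850/10600)²·(1 − 317/2850)·5.49²/317 = 0.00610877
  stratum Q4: (3000/10600)²·(1 − 475/3000)·5.09²/475 = 0.00367716
  stratum Q5: (2900/10600)²·(1 − 681/2900)·10.41²/681 = 0.00911377
V̂(ȳ_st) = 0.0300448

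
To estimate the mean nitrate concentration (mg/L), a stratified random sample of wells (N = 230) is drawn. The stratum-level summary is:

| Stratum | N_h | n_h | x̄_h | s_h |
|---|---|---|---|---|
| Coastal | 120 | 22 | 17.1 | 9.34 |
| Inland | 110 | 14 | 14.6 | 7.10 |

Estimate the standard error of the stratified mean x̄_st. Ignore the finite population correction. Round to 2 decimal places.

V̂(x̄_st) = Σ W_h² s_h²/n_h, with W_h = N_h/N and N = 230:
  stratum Coastal: (120/230)²·9.34²/22 = 1.07939
  stratum Inland: (110/230)²·7.10²/14 = 0.823604
V̂(x̄_st) = 1.90299
SE(x̄_st) = √1.90299 = 1.37949

SE(x̄_st) ≈ 1.38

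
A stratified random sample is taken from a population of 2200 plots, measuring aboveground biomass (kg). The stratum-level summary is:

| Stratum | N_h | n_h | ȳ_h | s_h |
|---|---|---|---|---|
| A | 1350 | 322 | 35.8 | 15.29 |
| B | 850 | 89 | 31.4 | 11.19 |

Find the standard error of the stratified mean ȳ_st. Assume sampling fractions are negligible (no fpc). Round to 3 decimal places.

V̂(ȳ_st) = Σ W_h² s_h²/n_h, with W_h = N_h/N and N = 2200:
  stratum A: (1350/2200)²·15.29²/322 = 0.273389
  stratum B: (850/2200)²·11.19²/89 = 0.210021
V̂(ȳ_st) = 0.48341
SE(ȳ_st) = √0.48341 = 0.695277

SE(ȳ_st) ≈ 0.695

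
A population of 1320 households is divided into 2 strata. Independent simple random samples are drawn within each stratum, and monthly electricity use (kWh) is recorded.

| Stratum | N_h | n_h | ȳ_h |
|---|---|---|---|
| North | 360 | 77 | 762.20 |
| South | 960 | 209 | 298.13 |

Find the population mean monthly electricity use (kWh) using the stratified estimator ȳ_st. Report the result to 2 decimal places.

ȳ_st ≈ 424.69

N = Σ N_h = 1320. Stratum weights W_h = N_h/N.
ȳ_st = (360·762.20 + 960·298.13) / 1320 = 424.6945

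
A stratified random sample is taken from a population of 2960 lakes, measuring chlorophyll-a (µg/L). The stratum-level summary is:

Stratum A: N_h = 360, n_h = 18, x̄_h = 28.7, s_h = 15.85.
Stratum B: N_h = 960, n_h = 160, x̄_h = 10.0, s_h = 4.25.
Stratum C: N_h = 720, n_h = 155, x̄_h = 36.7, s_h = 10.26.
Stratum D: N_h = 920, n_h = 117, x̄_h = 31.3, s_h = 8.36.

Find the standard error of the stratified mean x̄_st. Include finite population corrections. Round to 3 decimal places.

V̂(x̄_st) = Σ W_h² (1 − n_h/N_h) s_h²/n_h, with W_h = N_h/N and N = 2960:
  stratum A: (360/2960)²·(1 − 18/360)·15.85²/18 = 0.196124
  stratum B: (960/2960)²·(1 − 160/960)·4.25²/160 = 0.00989545
  stratum C: (720/2960)²·(1 − 155/720)·10.26²/155 = 0.0315327
  stratum D: (920/2960)²·(1 − 117/920)·8.36²/117 = 0.0503671
V̂(x̄_st) = 0.287919
SE(x̄_st) = √0.287919 = 0.536581

SE(x̄_st) ≈ 0.537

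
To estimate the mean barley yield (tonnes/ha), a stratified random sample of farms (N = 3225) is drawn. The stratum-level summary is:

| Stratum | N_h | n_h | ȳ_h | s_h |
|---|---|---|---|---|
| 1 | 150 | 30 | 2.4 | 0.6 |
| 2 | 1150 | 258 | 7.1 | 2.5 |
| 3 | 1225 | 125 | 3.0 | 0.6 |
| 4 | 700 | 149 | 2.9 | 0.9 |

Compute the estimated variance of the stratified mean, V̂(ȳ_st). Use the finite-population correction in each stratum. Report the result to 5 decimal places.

V̂(ȳ_st) ≈ 0.00298

V̂(ȳ_st) = Σ W_h² (1 − n_h/N_h) s_h²/n_h, with W_h = N_h/N and N = 3225:
  stratum 1: (150/3225)²·(1 − 30/150)·0.6²/30 = 2.0768e-05
  stratum 2: (1150/3225)²·(1 − 258/1150)·2.5²/258 = 0.00238926
  stratum 3: (1225/3225)²·(1 − 125/1225)·0.6²/125 = 0.000373131
  stratum 4: (700/3225)²·(1 − 149/700)·0.9²/149 = 0.000201599
V̂(ȳ_st) = 0.00298476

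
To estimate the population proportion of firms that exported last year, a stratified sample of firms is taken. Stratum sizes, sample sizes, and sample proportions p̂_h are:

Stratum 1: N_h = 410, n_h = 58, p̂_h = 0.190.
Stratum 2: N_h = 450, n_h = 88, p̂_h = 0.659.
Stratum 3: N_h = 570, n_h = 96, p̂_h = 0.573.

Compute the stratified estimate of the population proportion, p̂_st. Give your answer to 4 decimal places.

N = 1430; stratum weights W_h = N_h/N.
p̂_st = Σ W_h p̂_h = (410·0.190 + 450·0.659 + 570·0.573)/1430 = 0.49025

p̂_st ≈ 0.4903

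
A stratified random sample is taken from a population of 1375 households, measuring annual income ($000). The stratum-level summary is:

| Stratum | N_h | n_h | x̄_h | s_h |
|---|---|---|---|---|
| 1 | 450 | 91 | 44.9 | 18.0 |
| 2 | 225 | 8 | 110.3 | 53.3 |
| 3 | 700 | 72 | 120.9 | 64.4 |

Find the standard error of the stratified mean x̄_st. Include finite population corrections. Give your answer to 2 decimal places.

V̂(x̄_st) = Σ W_h² (1 − n_h/N_h) s_h²/n_h, with W_h = N_h/N and N = 1375:
  stratum 1: (450/1375)²·(1 − 91/450)·18.0²/91 = 0.304232
  stratum 2: (225/1375)²·(1 − 8/225)·53.3²/8 = 9.17067
  stratum 3: (700/1375)²·(1 − 72/700)·64.4²/72 = 13.3934
V̂(x̄_st) = 22.8683
SE(x̄_st) = √22.8683 = 4.78208

SE(x̄_st) ≈ 4.78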